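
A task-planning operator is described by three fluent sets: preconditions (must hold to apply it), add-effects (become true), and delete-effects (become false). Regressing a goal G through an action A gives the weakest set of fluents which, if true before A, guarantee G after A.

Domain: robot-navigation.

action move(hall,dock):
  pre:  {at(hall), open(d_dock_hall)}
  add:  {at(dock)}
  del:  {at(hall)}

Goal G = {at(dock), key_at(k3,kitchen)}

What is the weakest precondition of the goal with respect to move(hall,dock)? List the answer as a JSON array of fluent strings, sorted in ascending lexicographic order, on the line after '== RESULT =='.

Compute (G \ add) ∪ pre:
  G ∩ del = {}  (empty — regression defined)
  G \ add = {at(dock), key_at(k3,kitchen)} \ {at(dock)} = {key_at(k3,kitchen)}
  ∪ pre   = {key_at(k3,kitchen)} ∪ {at(hall), open(d_dock_hall)}
          = {at(hall), key_at(k3,kitchen), open(d_dock_hall)}

== RESULT ==
["at(hall)", "key_at(k3,kitchen)", "open(d_dock_hall)"]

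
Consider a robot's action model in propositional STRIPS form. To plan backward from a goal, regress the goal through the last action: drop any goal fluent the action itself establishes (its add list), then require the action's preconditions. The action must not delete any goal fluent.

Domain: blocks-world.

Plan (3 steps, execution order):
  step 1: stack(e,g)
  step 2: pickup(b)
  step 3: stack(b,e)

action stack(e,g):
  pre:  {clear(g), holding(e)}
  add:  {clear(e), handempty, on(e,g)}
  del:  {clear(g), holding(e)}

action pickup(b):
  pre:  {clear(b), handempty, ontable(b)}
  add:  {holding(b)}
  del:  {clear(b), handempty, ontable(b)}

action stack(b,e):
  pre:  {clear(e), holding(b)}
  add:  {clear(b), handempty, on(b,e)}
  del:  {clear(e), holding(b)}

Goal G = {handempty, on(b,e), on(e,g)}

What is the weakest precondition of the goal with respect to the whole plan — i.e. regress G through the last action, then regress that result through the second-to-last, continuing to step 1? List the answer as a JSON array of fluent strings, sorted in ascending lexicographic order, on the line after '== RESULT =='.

Work backward from the goal:
  through step 3 (stack(b,e)): drop {handempty, on(b,e)}, keep {on(e,g)}, require {clear(e), holding(b)}
    → {clear(e), holding(b), on(e,g)}
  through step 2 (pickup(b)): drop {holding(b)}, keep {clear(e), on(e,g)}, require {clear(b), handempty, ontable(b)}
    → {clear(b), clear(e), handempty, on(e,g), ontable(b)}
  through step 1 (stack(e,g)): drop {clear(e), handempty, on(e,g)}, keep {clear(b), ontable(b)}, require {clear(g), holding(e)}
    → {clear(b), clear(g), holding(e), ontable(b)}

== RESULT ==
["clear(b)", "clear(g)", "holding(e)", "ontable(b)"]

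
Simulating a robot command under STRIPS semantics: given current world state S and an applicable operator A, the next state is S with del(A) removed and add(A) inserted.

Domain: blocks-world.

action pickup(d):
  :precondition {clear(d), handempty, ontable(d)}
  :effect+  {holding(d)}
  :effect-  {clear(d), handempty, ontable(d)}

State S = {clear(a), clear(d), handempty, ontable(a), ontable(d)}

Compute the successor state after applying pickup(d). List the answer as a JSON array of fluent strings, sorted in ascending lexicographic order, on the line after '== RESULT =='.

Compute (S \ del) ∪ add:
  pre ⊆ S: {clear(d), handempty, ontable(d)} ⊆ S  — applicable
  S \ del = {clear(a), ontable(a)}
  ∪ add   = {clear(a), holding(d), ontable(a)}

== RESULT ==
["clear(a)", "holding(d)", "ontable(a)"]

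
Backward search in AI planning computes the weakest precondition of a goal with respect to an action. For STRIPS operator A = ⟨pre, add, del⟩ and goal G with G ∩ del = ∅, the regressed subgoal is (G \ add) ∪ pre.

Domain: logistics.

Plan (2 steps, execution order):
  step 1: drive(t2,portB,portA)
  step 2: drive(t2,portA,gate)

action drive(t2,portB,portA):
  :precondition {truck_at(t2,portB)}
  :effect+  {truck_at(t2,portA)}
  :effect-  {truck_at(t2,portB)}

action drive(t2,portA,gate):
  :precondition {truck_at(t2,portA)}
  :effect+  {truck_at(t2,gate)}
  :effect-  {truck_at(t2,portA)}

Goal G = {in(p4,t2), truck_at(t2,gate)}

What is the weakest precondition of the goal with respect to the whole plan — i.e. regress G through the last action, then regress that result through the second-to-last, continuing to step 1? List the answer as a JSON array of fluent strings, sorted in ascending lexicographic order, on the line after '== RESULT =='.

Regress step by step:
  through step 2 (drive(t2,portA,gate)): drop {truck_at(t2,gate)}, keep {in(p4,t2)}, require {truck_at(t2,portA)}
    → {in(p4,t2), truck_at(t2,portA)}
  through step 1 (drive(t2,portB,portA)): drop {truck_at(t2,portA)}, keep {in(p4,t2)}, require {truck_at(t2,portB)}
    → {in(p4,t2), truck_at(t2,portB)}

== RESULT ==
["in(p4,t2)", "truck_at(t2,portB)"]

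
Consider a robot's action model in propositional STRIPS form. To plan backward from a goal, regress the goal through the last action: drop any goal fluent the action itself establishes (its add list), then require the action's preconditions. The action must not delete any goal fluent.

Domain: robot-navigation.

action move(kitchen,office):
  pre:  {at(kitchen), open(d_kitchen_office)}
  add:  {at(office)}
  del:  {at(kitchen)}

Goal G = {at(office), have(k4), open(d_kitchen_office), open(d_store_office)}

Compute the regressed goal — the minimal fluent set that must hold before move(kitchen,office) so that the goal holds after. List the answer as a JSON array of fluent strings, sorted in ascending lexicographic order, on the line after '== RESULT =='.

Regress:
  G ∩ del = {}  (empty — regression defined)
  G \ add = {at(office), have(k4), open(d_kitchen_office), open(d_store_office)} \ {at(office)} = {have(k4), open(d_kitchen_office), open(d_store_office)}
  ∪ pre   = {have(k4), open(d_kitchen_office), open(d_store_office)} ∪ {at(kitchen), open(d_kitchen_office)}
          = {at(kitchen), have(k4), open(d_kitchen_office), open(d_store_office)}

== RESULT ==
["at(kitchen)", "have(k4)", "open(d_kitchen_office)", "open(d_store_office)"]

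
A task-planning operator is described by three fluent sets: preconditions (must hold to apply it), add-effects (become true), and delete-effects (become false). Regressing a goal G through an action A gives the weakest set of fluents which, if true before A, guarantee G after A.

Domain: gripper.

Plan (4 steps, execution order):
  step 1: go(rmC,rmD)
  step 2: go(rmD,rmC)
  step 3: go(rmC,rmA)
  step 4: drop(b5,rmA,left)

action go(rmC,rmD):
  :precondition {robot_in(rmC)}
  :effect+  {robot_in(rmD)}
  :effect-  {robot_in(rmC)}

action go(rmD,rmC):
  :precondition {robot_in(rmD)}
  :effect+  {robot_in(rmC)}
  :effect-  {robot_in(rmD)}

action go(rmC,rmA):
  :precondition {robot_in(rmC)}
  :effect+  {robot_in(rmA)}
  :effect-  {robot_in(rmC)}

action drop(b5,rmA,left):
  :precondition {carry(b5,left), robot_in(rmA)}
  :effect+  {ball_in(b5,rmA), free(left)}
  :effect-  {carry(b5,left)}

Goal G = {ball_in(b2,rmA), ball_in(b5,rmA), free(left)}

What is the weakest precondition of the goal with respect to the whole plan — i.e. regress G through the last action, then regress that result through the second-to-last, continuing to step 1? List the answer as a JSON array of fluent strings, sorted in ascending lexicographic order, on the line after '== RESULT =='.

Work backward from the goal:
  through step 4 (drop(b5,rmA,left)): drop {ball_in(b5,rmA), free(left)}, keep {ball_in(b2,rmA)}, require {carry(b5,left), robot_in(rmA)}
    → {ball_in(b2,rmA), carry(b5,left), robot_in(rmA)}
  through step 3 (go(rmC,rmA)): drop {robot_in(rmA)}, keep {ball_in(b2,rmA), carry(b5,left)}, require {robot_in(rmC)}
    → {ball_in(b2,rmA), carry(b5,left), robot_in(rmC)}
  through step 2 (go(rmD,rmC)): drop {robot_in(rmC)}, keep {ball_in(b2,rmA), carry(b5,left)}, require {robot_in(rmD)}
    → {ball_in(b2,rmA), carry(b5,left), robot_in(rmD)}
  through step 1 (go(rmC,rmD)): drop {robot_in(rmD)}, keep {ball_in(b2,rmA), carry(b5,left)}, require {robot_in(rmC)}
    → {ball_in(b2,rmA), carry(b5,left), robot_in(rmC)}

== RESULT ==
["ball_in(b2,rmA)", "carry(b5,left)", "robot_in(rmC)"]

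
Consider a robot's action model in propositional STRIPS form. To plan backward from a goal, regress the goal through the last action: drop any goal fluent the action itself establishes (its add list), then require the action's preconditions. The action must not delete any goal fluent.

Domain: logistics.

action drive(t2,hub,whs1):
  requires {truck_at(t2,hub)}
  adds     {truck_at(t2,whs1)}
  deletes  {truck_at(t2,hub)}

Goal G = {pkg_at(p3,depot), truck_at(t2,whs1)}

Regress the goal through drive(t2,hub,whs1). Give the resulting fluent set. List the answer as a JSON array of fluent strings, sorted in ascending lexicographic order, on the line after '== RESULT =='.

Regress:
  G ∩ del = {}  (empty — regression defined)
  G \ add = {pkg_at(p3,depot), truck_at(t2,whs1)} \ {truck_at(t2,whs1)} = {pkg_at(p3,depot)}
  ∪ pre   = {pkg_at(p3,depot)} ∪ {truck_at(t2,hub)}
          = {pkg_at(p3,depot), truck_at(t2,hub)}

== RESULT ==
["pkg_at(p3,depot)", "truck_at(t2,hub)"]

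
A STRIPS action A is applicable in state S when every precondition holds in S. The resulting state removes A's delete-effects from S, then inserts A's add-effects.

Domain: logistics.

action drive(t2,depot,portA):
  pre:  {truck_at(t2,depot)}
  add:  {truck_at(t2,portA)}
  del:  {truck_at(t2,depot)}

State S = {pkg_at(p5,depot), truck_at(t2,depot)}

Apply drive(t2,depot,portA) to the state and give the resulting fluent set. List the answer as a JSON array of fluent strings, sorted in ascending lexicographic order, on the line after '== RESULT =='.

Progress:
  pre ⊆ S: {truck_at(t2,depot)} ⊆ S  — applicable
  S \ del = {pkg_at(p5,depot)}
  ∪ add   = {pkg_at(p5,depot), truck_at(t2,portA)}

== RESULT ==
["pkg_at(p5,depot)", "truck_at(t2,portA)"]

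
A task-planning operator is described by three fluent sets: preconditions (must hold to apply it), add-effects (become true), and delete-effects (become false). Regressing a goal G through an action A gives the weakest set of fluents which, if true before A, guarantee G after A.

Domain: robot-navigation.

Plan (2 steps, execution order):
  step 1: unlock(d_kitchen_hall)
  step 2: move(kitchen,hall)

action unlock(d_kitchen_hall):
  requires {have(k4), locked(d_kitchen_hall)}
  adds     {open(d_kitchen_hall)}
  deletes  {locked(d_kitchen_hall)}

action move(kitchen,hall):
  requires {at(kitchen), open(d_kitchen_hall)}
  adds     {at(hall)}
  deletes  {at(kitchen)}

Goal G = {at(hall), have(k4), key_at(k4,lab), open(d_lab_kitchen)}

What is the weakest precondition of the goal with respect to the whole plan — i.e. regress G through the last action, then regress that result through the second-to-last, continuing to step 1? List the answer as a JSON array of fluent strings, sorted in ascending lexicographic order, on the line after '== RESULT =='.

Work backward from the goal:
  through step 2 (move(kitchen,hall)): drop {at(hall)}, keep {have(k4), key_at(k4,lab), open(d_lab_kitchen)}, require {at(kitchen), open(d_kitchen_hall)}
    → {at(kitchen), have(k4), key_at(k4,lab), open(d_kitchen_hall), open(d_lab_kitchen)}
  through step 1 (unlock(d_kitchen_hall)): drop {open(d_kitchen_hall)}, keep {at(kitchen), have(k4), key_at(k4,lab), open(d_lab_kitchen)}, require {have(k4), locked(d_kitchen_hall)}
    → {at(kitchen), have(k4), key_at(k4,lab), locked(d_kitchen_hall), open(d_lab_kitchen)}

== RESULT ==
["at(kitchen)", "have(k4)", "key_at(k4,lab)", "locked(d_kitchen_hall)", "open(d_lab_kitchen)"]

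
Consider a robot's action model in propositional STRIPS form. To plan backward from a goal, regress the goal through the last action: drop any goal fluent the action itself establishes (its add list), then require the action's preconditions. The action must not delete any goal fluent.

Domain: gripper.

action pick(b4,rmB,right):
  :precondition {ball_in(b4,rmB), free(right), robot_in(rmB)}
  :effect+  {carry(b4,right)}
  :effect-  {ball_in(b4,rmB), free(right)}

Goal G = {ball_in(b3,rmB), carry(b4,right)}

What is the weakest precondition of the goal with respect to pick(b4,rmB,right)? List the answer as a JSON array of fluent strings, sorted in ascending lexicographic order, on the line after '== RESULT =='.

Compute (G \ add) ∪ pre:
  G ∩ del = {}  (empty — regression defined)
  G \ add = {ball_in(b3,rmB), carry(b4,right)} \ {carry(b4,right)} = {ball_in(b3,rmB)}
  ∪ pre   = {ball_in(b3,rmB)} ∪ {ball_in(b4,rmB), free(right), robot_in(rmB)}
          = {ball_in(b3,rmB), ball_in(b4,rmB), free(right), robot_in(rmB)}

== RESULT ==
["ball_in(b3,rmB)", "ball_in(b4,rmB)", "free(right)", "robot_in(rmB)"]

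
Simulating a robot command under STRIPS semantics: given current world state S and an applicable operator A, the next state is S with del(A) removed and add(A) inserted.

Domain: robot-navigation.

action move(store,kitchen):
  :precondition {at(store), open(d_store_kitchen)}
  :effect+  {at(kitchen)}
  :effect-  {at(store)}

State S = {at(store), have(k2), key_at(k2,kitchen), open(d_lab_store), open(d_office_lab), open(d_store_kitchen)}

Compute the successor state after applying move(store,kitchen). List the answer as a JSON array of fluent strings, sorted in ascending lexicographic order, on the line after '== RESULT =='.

Compute (S \ del) ∪ add:
  pre ⊆ S: {at(store), open(d_store_kitchen)} ⊆ S  — applicable
  S \ del = {have(k2), key_at(k2,kitchen), open(d_lab_store), open(d_office_lab), open(d_store_kitchen)}
  ∪ add   = {at(kitchen), have(k2), key_at(k2,kitchen), open(d_lab_store), open(d_office_lab), open(d_store_kitchen)}

== RESULT ==
["at(kitchen)", "have(k2)", "key_at(k2,kitchen)", "open(d_lab_store)", "open(d_office_lab)", "open(d_store_kitchen)"]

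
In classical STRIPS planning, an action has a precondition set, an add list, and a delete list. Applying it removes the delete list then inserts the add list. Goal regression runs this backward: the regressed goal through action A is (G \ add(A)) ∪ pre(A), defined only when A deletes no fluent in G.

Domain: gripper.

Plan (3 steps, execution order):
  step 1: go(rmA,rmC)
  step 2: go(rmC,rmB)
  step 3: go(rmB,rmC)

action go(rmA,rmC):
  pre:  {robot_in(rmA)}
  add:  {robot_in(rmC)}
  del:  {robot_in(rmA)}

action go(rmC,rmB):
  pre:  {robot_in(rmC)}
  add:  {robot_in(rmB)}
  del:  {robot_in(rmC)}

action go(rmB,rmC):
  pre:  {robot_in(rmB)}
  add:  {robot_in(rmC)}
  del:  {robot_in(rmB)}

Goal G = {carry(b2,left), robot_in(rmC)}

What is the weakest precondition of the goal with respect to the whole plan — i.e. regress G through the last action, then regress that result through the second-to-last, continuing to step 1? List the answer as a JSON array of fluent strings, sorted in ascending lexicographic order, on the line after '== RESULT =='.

Work backward from the goal:
  through step 3 (go(rmB,rmC)): drop {robot_in(rmC)}, keep {carry(b2,left)}, require {robot_in(rmB)}
    → {carry(b2,left), robot_in(rmB)}
  through step 2 (go(rmC,rmB)): drop {robot_in(rmB)}, keep {carry(b2,left)}, require {robot_in(rmC)}
    → {carry(b2,left), robot_in(rmC)}
  through step 1 (go(rmA,rmC)): drop {robot_in(rmC)}, keep {carry(b2,left)}, require {robot_in(rmA)}
    → {carry(b2,left), robot_in(rmA)}

== RESULT ==
["carry(b2,left)", "robot_in(rmA)"]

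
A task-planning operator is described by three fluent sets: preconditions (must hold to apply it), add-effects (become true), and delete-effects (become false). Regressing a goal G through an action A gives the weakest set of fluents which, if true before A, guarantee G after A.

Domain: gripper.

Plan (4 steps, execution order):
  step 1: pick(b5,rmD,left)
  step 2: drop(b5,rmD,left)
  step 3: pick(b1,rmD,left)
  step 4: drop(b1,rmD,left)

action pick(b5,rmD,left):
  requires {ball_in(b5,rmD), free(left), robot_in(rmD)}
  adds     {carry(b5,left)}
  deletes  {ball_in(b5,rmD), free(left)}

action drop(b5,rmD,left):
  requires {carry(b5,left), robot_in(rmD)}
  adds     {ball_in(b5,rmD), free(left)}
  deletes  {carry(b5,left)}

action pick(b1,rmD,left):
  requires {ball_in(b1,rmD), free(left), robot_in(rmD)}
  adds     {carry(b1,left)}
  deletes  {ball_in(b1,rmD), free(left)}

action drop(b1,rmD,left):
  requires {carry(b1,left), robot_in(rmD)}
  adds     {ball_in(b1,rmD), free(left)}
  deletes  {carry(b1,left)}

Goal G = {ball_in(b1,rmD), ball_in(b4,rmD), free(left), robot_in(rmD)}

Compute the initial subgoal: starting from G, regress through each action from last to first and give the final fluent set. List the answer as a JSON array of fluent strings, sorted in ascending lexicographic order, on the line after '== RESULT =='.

Work backward from the goal:
  through step 4 (drop(b1,rmD,left)): drop {ball_in(b1,rmD), free(left)}, keep {ball_in(b4,rmD), robot_in(rmD)}, require {carry(b1,left), robot_in(rmD)}
    → {ball_in(b4,rmD), carry(b1,left), robot_in(rmD)}
  through step 3 (pick(b1,rmD,left)): drop {carry(b1,left)}, keep {ball_in(b4,rmD), robot_in(rmD)}, require {ball_in(b1,rmD), free(left), robot_in(rmD)}
    → {ball_in(b1,rmD), ball_in(b4,rmD), free(left), robot_in(rmD)}
  through step 2 (drop(b5,rmD,left)): drop {free(left)}, keep {ball_in(b1,rmD), ball_in(b4,rmD), robot_in(rmD)}, require {carry(b5,left), robot_in(rmD)}
    → {ball_in(b1,rmD), ball_in(b4,rmD), carry(b5,left), robot_in(rmD)}
  through step 1 (pick(b5,rmD,left)): drop {carry(b5,left)}, keep {ball_in(b1,rmD), ball_in(b4,rmD), robot_in(rmD)}, require {ball_in(b5,rmD), free(left), robot_in(rmD)}
    → {ball_in(b1,rmD), ball_in(b4,rmD), ball_in(b5,rmD), free(left), robot_in(rmD)}

== RESULT ==
["ball_in(b1,rmD)", "ball_in(b4,rmD)", "ball_in(b5,rmD)", "free(left)", "robot_in(rmD)"]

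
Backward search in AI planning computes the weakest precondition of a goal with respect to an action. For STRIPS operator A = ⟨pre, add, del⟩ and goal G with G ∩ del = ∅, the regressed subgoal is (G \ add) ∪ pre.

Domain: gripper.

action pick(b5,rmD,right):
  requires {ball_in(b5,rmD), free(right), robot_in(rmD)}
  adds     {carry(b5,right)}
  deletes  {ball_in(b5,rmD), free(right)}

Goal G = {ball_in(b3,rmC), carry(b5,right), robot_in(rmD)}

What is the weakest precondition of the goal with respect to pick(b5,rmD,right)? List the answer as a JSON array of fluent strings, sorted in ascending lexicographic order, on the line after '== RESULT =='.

Compute (G \ add) ∪ pre:
  G ∩ del = {}  (empty — regression defined)
  G \ add = {ball_in(b3,rmC), carry(b5,right), robot_in(rmD)} \ {carry(b5,right)} = {ball_in(b3,rmC), robot_in(rmD)}
  ∪ pre   = {ball_in(b3,rmC), robot_in(rmD)} ∪ {ball_in(b5,rmD), free(right), robot_in(rmD)}
          = {ball_in(b3,rmC), ball_in(b5,rmD), free(right), robot_in(rmD)}

== RESULT ==
["ball_in(b3,rmC)", "ball_in(b5,rmD)", "free(right)", "robot_in(rmD)"]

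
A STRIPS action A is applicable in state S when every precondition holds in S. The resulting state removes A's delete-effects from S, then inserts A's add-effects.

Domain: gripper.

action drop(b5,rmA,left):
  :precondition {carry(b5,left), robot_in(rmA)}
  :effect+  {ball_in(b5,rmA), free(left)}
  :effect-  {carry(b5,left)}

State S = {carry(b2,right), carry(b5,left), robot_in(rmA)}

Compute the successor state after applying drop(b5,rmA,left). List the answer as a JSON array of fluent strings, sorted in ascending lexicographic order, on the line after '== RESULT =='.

Progress:
  pre ⊆ S: {carry(b5,left), robot_in(rmA)} ⊆ S  — applicable
  S \ del = {carry(b2,right), robot_in(rmA)}
  ∪ add   = {ball_in(b5,rmA), carry(b2,right), free(left), robot_in(rmA)}

== RESULT ==
["ball_in(b5,rmA)", "carry(b2,right)", "free(left)", "robot_in(rmA)"]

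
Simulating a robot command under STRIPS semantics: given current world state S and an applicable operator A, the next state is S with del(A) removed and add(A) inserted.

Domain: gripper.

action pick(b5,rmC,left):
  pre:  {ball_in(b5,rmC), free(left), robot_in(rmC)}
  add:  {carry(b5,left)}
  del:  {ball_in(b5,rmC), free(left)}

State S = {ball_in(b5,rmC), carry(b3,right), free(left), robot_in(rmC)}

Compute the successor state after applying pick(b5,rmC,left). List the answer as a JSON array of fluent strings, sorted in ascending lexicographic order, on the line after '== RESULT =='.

Compute (S \ del) ∪ add:
  pre ⊆ S: {ball_in(b5,rmC), free(left), robot_in(rmC)} ⊆ S  — applicable
  S \ del = {carry(b3,right), robot_in(rmC)}
  ∪ add   = {carry(b3,right), carry(b5,left), robot_in(rmC)}

== RESULT ==
["carry(b3,right)", "carry(b5,left)", "robot_in(rmC)"]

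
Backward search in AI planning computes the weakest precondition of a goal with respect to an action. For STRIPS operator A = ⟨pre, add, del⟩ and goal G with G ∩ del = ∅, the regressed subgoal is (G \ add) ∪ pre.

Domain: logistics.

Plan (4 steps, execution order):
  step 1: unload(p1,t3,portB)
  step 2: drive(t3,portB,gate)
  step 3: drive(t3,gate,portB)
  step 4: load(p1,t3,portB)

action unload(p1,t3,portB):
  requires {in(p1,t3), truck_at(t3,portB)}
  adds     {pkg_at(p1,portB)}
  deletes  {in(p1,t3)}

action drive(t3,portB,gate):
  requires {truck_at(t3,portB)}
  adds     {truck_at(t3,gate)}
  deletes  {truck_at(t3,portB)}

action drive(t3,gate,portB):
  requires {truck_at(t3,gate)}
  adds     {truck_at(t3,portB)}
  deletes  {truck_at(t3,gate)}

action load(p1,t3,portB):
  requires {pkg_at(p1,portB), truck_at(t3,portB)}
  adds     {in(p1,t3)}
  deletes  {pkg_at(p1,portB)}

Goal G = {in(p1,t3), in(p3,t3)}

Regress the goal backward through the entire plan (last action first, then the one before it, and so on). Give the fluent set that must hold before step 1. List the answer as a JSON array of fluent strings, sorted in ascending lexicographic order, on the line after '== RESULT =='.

Regress step by step:
  through step 4 (load(p1,t3,portB)): drop {in(p1,t3)}, keep {in(p3,t3)}, require {pkg_at(p1,portB), truck_at(t3,portB)}
    → {in(p3,t3), pkg_at(p1,portB), truck_at(t3,portB)}
  through step 3 (drive(t3,gate,portB)): drop {truck_at(t3,portB)}, keep {in(p3,t3), pkg_at(p1,portB)}, require {truck_at(t3,gate)}
    → {in(p3,t3), pkg_at(p1,portB), truck_at(t3,gate)}
  through step 2 (drive(t3,portB,gate)): drop {truck_at(t3,gate)}, keep {in(p3,t3), pkg_at(p1,portB)}, require {truck_at(t3,portB)}
    → {in(p3,t3), pkg_at(p1,portB), truck_at(t3,portB)}
  through step 1 (unload(p1,t3,portB)): drop {pkg_at(p1,portB)}, keep {in(p3,t3), truck_at(t3,portB)}, require {in(p1,t3), truck_at(t3,portB)}
    → {in(p1,t3), in(p3,t3), truck_at(t3,portB)}

== RESULT ==
["in(p1,t3)", "in(p3,t3)", "truck_at(t3,portB)"]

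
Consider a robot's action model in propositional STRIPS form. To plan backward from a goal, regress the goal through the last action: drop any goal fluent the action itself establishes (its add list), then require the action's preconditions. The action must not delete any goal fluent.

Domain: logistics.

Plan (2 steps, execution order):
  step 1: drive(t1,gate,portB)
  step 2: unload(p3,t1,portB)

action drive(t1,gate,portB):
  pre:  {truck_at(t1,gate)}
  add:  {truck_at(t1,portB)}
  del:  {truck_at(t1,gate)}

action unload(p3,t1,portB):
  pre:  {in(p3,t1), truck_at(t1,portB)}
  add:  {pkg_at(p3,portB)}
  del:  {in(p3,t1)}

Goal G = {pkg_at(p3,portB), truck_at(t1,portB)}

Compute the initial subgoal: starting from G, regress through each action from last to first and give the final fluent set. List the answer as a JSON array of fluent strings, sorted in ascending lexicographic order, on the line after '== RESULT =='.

Work backward from the goal:
  through step 2 (unload(p3,t1,portB)): drop {pkg_at(p3,portB)}, keep {truck_at(t1,portB)}, require {in(p3,t1), truck_at(t1,portB)}
    → {in(p3,t1), truck_at(t1,portB)}
  through step 1 (drive(t1,gate,portB)): drop {truck_at(t1,portB)}, keep {in(p3,t1)}, require {truck_at(t1,gate)}
    → {in(p3,t1), truck_at(t1,gate)}

== RESULT ==
["in(p3,t1)", "truck_at(t1,gate)"]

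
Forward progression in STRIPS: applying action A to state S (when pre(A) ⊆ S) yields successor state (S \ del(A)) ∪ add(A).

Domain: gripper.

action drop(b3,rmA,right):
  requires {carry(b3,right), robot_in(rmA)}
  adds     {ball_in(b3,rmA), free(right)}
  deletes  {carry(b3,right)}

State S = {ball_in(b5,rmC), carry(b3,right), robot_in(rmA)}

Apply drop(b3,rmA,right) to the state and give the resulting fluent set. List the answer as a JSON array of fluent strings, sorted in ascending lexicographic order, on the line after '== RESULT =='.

Compute (S \ del) ∪ add:
  pre ⊆ S: {carry(b3,right), robot_in(rmA)} ⊆ S  — applicable
  S \ del = {ball_in(b5,rmC), robot_in(rmA)}
  ∪ add   = {ball_in(b3,rmA), ball_in(b5,rmC), free(right), robot_in(rmA)}

== RESULT ==
["ball_in(b3,rmA)", "ball_in(b5,rmC)", "free(right)", "robot_in(rmA)"]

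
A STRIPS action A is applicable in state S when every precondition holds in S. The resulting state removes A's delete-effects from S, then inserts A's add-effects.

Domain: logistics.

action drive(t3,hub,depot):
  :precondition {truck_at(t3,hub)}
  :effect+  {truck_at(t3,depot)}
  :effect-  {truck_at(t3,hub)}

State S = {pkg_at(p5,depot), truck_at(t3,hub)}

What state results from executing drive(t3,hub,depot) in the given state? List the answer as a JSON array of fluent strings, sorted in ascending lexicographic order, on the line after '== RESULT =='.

Compute (S \ del) ∪ add:
  pre ⊆ S: {truck_at(t3,hub)} ⊆ S  — applicable
  S \ del = {pkg_at(p5,depot)}
  ∪ add   = {pkg_at(p5,depot), truck_at(t3,depot)}

== RESULT ==
["pkg_at(p5,depot)", "truck_at(t3,depot)"]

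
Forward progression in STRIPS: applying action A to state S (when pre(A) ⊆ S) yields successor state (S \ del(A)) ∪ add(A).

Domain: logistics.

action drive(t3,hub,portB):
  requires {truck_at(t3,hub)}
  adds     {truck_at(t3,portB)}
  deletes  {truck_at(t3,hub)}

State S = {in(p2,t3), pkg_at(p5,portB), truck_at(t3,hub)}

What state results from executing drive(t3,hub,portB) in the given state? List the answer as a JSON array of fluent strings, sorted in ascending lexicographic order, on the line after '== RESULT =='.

Compute (S \ del) ∪ add:
  pre ⊆ S: {truck_at(t3,hub)} ⊆ S  — applicable
  S \ del = {in(p2,t3), pkg_at(p5,portB)}
  ∪ add   = {in(p2,t3), pkg_at(p5,portB), truck_at(t3,portB)}

== RESULT ==
["in(p2,t3)", "pkg_at(p5,portB)", "truck_at(t3,portB)"]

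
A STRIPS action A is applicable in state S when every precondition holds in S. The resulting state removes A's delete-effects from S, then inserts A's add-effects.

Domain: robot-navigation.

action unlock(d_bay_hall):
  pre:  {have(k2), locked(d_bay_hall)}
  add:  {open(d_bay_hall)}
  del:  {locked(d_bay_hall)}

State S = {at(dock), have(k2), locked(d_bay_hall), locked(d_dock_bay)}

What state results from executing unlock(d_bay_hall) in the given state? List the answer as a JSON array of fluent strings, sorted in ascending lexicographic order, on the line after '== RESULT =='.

Compute (S \ del) ∪ add:
  pre ⊆ S: {have(k2), locked(d_bay_hall)} ⊆ S  — applicable
  S \ del = {at(dock), have(k2), locked(d_dock_bay)}
  ∪ add   = {at(dock), have(k2), locked(d_dock_bay), open(d_bay_hall)}

== RESULT ==
["at(dock)", "have(k2)", "locked(d_dock_bay)", "open(d_bay_hall)"]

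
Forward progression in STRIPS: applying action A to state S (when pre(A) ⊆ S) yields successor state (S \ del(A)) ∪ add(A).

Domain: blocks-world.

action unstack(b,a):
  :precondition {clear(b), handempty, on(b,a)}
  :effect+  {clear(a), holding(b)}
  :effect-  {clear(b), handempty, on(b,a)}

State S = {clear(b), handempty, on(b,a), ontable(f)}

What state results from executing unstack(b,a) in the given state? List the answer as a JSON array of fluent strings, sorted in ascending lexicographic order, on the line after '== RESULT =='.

Compute (S \ del) ∪ add:
  pre ⊆ S: {clear(b), handempty, on(b,a)} ⊆ S  — applicable
  S \ del = {ontable(f)}
  ∪ add   = {clear(a), holding(b), ontable(f)}

== RESULT ==
["clear(a)", "holding(b)", "ontable(f)"]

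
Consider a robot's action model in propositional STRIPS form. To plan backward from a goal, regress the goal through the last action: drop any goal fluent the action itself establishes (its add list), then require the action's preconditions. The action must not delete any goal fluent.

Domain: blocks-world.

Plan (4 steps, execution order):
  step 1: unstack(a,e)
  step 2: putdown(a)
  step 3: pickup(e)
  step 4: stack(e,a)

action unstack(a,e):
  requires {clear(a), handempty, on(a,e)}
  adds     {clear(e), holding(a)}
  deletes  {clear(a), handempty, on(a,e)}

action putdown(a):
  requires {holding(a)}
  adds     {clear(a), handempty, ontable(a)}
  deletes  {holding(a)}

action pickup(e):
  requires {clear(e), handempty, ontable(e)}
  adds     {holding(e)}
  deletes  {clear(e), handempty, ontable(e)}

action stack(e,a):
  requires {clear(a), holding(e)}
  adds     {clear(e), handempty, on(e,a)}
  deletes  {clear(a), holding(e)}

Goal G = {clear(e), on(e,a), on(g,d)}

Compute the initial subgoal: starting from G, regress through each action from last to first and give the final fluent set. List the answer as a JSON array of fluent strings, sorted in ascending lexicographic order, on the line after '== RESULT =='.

Work backward from the goal:
  through step 4 (stack(e,a)): drop {clear(e), on(e,a)}, keep {on(g,d)}, require {clear(a), holding(e)}
    → {clear(a), holding(e), on(g,d)}
  through step 3 (pickup(e)): drop {holding(e)}, keep {clear(a), on(g,d)}, require {clear(e), handempty, ontable(e)}
    → {clear(a), clear(e), handempty, on(g,d), ontable(e)}
  through step 2 (putdown(a)): drop {clear(a), handempty}, keep {clear(e), on(g,d), ontable(e)}, require {holding(a)}
    → {clear(e), holding(a), on(g,d), ontable(e)}
  through step 1 (unstack(a,e)): drop {clear(e), holding(a)}, keep {on(g,d), ontable(e)}, require {clear(a), handempty, on(a,e)}
    → {clear(a), handempty, on(a,e), on(g,d), ontable(e)}

== RESULT ==
["clear(a)", "handempty", "on(a,e)", "on(g,d)", "ontable(e)"]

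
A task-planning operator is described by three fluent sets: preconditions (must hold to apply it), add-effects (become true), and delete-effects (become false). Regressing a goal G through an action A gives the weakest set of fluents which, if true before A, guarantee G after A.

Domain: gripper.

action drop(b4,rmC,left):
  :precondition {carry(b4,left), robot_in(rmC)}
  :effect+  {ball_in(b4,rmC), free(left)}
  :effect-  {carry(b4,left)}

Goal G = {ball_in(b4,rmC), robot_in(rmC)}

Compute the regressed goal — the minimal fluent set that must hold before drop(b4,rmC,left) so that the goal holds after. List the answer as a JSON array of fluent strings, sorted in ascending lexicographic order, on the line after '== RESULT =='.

Regress:
  G ∩ del = {}  (empty — regression defined)
  G \ add = {ball_in(b4,rmC), robot_in(rmC)} \ {ball_in(b4,rmC), free(left)} = {robot_in(rmC)}
  ∪ pre   = {robot_in(rmC)} ∪ {carry(b4,left), robot_in(rmC)}
          = {carry(b4,left), robot_in(rmC)}

== RESULT ==
["carry(b4,left)", "robot_in(rmC)"]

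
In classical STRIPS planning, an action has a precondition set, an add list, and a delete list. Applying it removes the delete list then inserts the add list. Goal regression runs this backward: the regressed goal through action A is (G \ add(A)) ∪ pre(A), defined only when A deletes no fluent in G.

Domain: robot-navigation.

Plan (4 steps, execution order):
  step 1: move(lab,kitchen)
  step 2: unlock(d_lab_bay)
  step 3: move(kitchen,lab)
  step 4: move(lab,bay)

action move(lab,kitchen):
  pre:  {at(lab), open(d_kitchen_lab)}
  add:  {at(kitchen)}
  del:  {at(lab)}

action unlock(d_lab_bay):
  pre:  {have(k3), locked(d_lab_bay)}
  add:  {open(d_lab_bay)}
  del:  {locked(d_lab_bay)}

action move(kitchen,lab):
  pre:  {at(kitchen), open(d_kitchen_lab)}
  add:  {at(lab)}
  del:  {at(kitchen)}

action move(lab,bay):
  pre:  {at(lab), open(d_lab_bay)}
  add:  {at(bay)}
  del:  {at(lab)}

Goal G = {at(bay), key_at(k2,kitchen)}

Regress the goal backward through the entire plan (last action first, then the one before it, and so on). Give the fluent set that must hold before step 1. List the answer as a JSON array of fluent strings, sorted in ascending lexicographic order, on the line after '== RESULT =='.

Work backward from the goal:
  through step 4 (move(lab,bay)): drop {at(bay)}, keep {key_at(k2,kitchen)}, require {at(lab), open(d_lab_bay)}
    → {at(lab), key_at(k2,kitchen), open(d_lab_bay)}
  through step 3 (move(kitchen,lab)): drop {at(lab)}, keep {key_at(k2,kitchen), open(d_lab_bay)}, require {at(kitchen), open(d_kitchen_lab)}
    → {at(kitchen), key_at(k2,kitchen), open(d_kitchen_lab), open(d_lab_bay)}
  through step 2 (unlock(d_lab_bay)): drop {open(d_lab_bay)}, keep {at(kitchen), key_at(k2,kitchen), open(d_kitchen_lab)}, require {have(k3), locked(d_lab_bay)}
    → {at(kitchen), have(k3), key_at(k2,kitchen), locked(d_lab_bay), open(d_kitchen_lab)}
  through step 1 (move(lab,kitchen)): drop {at(kitchen)}, keep {have(k3), key_at(k2,kitchen), locked(d_lab_bay), open(d_kitchen_lab)}, require {at(lab), open(d_kitchen_lab)}
    → {at(lab), have(k3), key_at(k2,kitchen), locked(d_lab_bay), open(d_kitchen_lab)}

== RESULT ==
["at(lab)", "have(k3)", "key_at(k2,kitchen)", "locked(d_lab_bay)", "open(d_kitchen_lab)"]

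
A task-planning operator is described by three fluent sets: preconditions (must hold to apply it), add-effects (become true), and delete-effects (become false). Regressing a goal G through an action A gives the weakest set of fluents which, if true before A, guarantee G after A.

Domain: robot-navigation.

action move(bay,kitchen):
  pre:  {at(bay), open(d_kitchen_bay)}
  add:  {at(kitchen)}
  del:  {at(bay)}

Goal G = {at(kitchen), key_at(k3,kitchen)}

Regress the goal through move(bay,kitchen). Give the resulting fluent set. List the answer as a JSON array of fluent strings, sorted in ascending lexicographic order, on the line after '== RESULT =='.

Compute (G \ add) ∪ pre:
  G ∩ del = {}  (empty — regression defined)
  G \ add = {at(kitchen), key_at(k3,kitchen)} \ {at(kitchen)} = {key_at(k3,kitchen)}
  ∪ pre   = {key_at(k3,kitchen)} ∪ {at(bay), open(d_kitchen_bay)}
          = {at(bay), key_at(k3,kitchen), open(d_kitchen_bay)}

== RESULT ==
["at(bay)", "key_at(k3,kitchen)", "open(d_kitchen_bay)"]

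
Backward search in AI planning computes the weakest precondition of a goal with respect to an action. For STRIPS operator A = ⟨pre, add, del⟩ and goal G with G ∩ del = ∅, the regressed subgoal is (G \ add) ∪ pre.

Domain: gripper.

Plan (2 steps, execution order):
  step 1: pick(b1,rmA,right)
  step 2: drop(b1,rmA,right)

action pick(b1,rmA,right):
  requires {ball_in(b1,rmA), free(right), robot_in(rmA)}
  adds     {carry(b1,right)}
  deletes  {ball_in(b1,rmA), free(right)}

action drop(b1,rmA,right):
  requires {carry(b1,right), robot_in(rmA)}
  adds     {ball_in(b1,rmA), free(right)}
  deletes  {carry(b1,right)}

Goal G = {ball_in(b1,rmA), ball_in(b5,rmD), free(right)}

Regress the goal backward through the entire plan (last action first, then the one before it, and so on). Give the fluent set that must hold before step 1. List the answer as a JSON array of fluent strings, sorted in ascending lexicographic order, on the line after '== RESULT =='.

Regress step by step:
  through step 2 (drop(b1,rmA,right)): drop {ball_in(b1,rmA), free(right)}, keep {ball_in(b5,rmD)}, require {carry(b1,right), robot_in(rmA)}
    → {ball_in(b5,rmD), carry(b1,right), robot_in(rmA)}
  through step 1 (pick(b1,rmA,right)): drop {carry(b1,right)}, keep {ball_in(b5,rmD), robot_in(rmA)}, require {ball_in(b1,rmA), free(right), robot_in(rmA)}
    → {ball_in(b1,rmA), ball_in(b5,rmD), free(right), robot_in(rmA)}

== RESULT ==
["ball_in(b1,rmA)", "ball_in(b5,rmD)", "free(right)", "robot_in(rmA)"]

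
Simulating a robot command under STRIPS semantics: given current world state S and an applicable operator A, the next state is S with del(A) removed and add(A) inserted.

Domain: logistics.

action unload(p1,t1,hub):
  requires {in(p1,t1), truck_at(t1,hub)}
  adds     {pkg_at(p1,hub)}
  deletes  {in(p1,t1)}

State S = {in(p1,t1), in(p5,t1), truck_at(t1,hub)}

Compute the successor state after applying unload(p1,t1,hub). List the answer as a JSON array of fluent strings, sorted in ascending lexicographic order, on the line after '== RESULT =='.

Progress:
  pre ⊆ S: {in(p1,t1), truck_at(t1,hub)} ⊆ S  — applicable
  S \ del = {in(p5,t1), truck_at(t1,hub)}
  ∪ add   = {in(p5,t1), pkg_at(p1,hub), truck_at(t1,hub)}

== RESULT ==
["in(p5,t1)", "pkg_at(p1,hub)", "truck_at(t1,hub)"]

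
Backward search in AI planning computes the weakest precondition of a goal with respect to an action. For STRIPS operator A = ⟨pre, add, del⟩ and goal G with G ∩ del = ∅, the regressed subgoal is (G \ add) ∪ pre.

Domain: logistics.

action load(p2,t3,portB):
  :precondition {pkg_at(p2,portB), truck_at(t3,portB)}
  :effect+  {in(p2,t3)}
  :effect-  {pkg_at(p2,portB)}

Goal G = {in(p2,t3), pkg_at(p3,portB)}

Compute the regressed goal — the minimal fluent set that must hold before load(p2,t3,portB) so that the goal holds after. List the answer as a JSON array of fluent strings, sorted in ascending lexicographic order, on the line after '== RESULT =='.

Compute (G \ add) ∪ pre:
  G ∩ del = {}  (empty — regression defined)
  G \ add = {in(p2,t3), pkg_at(p3,portB)} \ {in(p2,t3)} = {pkg_at(p3,portB)}
  ∪ pre   = {pkg_at(p3,portB)} ∪ {pkg_at(p2,portB), truck_at(t3,portB)}
          = {pkg_at(p2,portB), pkg_at(p3,portB), truck_at(t3,portB)}

== RESULT ==
["pkg_at(p2,portB)", "pkg_at(p3,portB)", "truck_at(t3,portB)"]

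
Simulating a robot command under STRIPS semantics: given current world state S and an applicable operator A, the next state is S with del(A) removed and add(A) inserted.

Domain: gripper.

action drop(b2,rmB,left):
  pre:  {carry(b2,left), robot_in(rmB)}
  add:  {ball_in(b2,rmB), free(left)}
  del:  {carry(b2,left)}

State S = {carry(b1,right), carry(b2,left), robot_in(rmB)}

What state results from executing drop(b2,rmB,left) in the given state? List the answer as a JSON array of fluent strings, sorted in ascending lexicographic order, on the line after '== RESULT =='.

Compute (S \ del) ∪ add:
  pre ⊆ S: {carry(b2,left), robot_in(rmB)} ⊆ S  — applicable
  S \ del = {carry(b1,right), robot_in(rmB)}
  ∪ add   = {ball_in(b2,rmB), carry(b1,right), free(left), robot_in(rmB)}

== RESULT ==
["ball_in(b2,rmB)", "carry(b1,right)", "free(left)", "robot_in(rmB)"]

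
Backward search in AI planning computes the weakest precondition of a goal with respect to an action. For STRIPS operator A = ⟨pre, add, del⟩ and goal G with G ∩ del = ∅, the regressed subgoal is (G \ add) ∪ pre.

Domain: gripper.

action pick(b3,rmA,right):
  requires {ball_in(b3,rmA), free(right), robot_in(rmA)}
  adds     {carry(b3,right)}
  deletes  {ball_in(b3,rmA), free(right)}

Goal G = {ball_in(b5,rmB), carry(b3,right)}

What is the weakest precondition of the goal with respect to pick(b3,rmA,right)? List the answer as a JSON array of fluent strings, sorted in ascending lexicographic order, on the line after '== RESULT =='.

Compute (G \ add) ∪ pre:
  G ∩ del = {}  (empty — regression defined)
  G \ add = {ball_in(b5,rmB), carry(b3,right)} \ {carry(b3,right)} = {ball_in(b5,rmB)}
  ∪ pre   = {ball_in(b5,rmB)} ∪ {ball_in(b3,rmA), free(right), robot_in(rmA)}
          = {ball_in(b3,rmA), ball_in(b5,rmB), free(right), robot_in(rmA)}

== RESULT ==
["ball_in(b3,rmA)", "ball_in(b5,rmB)", "free(right)", "robot_in(rmA)"]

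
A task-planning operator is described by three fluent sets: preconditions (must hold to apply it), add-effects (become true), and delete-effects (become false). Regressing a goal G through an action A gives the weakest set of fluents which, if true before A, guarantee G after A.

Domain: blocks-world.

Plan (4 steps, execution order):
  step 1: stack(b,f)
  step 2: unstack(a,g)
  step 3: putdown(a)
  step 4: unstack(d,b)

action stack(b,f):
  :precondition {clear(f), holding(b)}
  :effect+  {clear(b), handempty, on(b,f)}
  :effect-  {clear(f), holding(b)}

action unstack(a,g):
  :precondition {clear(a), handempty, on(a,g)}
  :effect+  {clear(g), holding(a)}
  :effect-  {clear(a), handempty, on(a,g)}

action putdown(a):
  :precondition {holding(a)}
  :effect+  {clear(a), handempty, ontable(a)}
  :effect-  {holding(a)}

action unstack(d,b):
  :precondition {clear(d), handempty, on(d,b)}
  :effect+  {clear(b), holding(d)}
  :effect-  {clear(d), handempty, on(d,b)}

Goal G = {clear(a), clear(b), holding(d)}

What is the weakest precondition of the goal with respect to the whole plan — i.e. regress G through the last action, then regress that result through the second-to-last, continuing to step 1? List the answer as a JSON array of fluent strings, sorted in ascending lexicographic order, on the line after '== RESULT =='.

Regress step by step:
  through step 4 (unstack(d,b)): drop {clear(b), holding(d)}, keep {clear(a)}, require {clear(d), handempty, on(d,b)}
    → {clear(a), clear(d), handempty, on(d,b)}
  through step 3 (putdown(a)): drop {clear(a), handempty}, keep {clear(d), on(d,b)}, require {holding(a)}
    → {clear(d), holding(a), on(d,b)}
  through step 2 (unstack(a,g)): drop {holding(a)}, keep {clear(d), on(d,b)}, require {clear(a), handempty, on(a,g)}
    → {clear(a), clear(d), handempty, on(a,g), on(d,b)}
  through step 1 (stack(b,f)): drop {handempty}, keep {clear(a), clear(d), on(a,g), on(d,b)}, require {clear(f), holding(b)}
    → {clear(a), clear(d), clear(f), holding(b), on(a,g), on(d,b)}

== RESULT ==
["clear(a)", "clear(d)", "clear(f)", "holding(b)", "on(a,g)", "on(d,b)"]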